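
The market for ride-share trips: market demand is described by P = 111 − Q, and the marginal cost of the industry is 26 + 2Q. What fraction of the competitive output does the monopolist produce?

Q_m/Q_c = 0.75

A monopolist chooses Q where MR = MC. MR = 111 − 2Q; setting this equal to 26 + 2Q gives Q = 21.25 and P = 89.75.
Under competition P = MC: 111 − Q = 26 + 2Q ⇒ Q = 85/3, P = 248/3.
Ratio Q_m/Q_c = 21.25/(85/3) = 0.75.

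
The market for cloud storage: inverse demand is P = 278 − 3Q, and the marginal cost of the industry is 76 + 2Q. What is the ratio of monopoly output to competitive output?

Q_m/Q_c = 0.625

A monopolist chooses Q where MR = MC. MR = 278 − 6Q; setting this equal to 76 + 2Q gives Q = 25.25 and P = 202.25.
Under competition P = MC: 278 − 3Q = 76 + 2Q ⇒ Q = 40.4, P = 156.8.
Ratio Q_m/Q_c = 25.25/40.4 = 0.625.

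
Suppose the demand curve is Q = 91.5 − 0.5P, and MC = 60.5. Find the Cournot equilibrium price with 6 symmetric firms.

Inverting demand: P = 183 − 2Q.
With 6 symmetric Cournot firms, each firm's FOC gives 183 − 14q = 60.5, so q = 8.75, Q = 6·8.75 = 52.5, and P = 78.

P = 78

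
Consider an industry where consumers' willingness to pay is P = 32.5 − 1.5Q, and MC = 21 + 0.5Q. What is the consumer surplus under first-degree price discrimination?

A perfectly discriminating monopolist sells every unit with P(Q) ≥ MC(Q), so output equals the competitive quantity Q = 5.75. Each buyer pays their reservation price, so CS = 0 and the firm captures all surplus.
CS = 0.

CS = 0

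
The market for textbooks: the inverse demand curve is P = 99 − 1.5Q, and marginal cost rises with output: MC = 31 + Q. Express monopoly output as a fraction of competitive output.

A monopolist chooses Q where MR = MC. MR = 99 − 3Q; setting this equal to 31 + Q gives Q = 17 and P = 73.5.
Under competition P = MC: 99 − 1.5Q = 31 + Q ⇒ Q = 27.2, P = 58.2.
Ratio Q_m/Q_c = 17/27.2 = 0.625.

Q_m/Q_c = 0.625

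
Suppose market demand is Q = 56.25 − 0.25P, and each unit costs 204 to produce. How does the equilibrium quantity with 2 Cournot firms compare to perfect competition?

Inverting demand: P = 225 − 4Q.
In a 2-firm Cournot equilibrium, symmetry and the first-order condition give q = (225 − 204)/(12) = 1.75. So Q = 3.5 and P = 211.
Competitive firms price at marginal cost: P = 204, giving Q = 5.25.

Cournot: Q = 3.5; Competition: Q = 5.25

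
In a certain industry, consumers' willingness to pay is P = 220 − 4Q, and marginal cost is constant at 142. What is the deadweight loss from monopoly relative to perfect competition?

DWL = 190.125

Competitive firms price at marginal cost: P = 142, giving Q = 19.5.
The monopolist equates marginal revenue to marginal cost: 220 − 8Q = 142, so Q = 9.75. From demand, P = 181.
DWL is the triangle between Q = 9.75 and Q = 19.5: ½·(19.5 − 9.75)·(181 − 142) = 190.125.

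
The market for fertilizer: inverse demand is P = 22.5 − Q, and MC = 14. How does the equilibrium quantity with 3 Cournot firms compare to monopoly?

With 3 symmetric Cournot firms, each firm's FOC gives 22.5 − 4q = 14, so q = 2.125, Q = 3·2.125 = 6.375, and P = 16.125.
The monopolist equates marginal revenue to marginal cost: 22.5 − 2Q = 14, so Q = 4.25. From demand, P = 18.25.

Cournot: Q = 6.375; Monopoly: Q = 4.25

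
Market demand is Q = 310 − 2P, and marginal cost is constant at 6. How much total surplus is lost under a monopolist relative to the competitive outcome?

Inverting demand: P = 155 − 0.5Q.
Under competition P = MC = 6, so Q = (155 − 6)/0.5 = 298.
Monopoly sets MR = MC: 155 − Q = 6 ⇒ Q = 149, P = 155 − 0.5·149 = 80.5.
DWL is the triangle between Q = 149 and Q = 298: ½·(298 − 149)·(80.5 − 6) = 5550.25.

DWL = 5550.25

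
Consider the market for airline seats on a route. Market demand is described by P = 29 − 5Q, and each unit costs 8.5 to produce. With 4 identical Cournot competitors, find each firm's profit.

π_i = 3.362

In a 4-firm Cournot equilibrium, symmetry and the first-order condition give q = (29 − 8.5)/(25) = 0.82. So Q = 3.28 and P = 12.6.
Each firm's profit = (12.6 − 8.5)·0.82 = 3.362.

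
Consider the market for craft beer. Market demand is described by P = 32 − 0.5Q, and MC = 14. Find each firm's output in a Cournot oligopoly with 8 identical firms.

Cournot with 8 identical firms: the symmetric best-response condition is 32 − 4.5q = 14. Each firm produces q = 4, total output Q = 32, price P = 16.

q_i = 4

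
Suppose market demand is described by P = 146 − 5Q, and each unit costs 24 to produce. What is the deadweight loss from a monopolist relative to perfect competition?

DWL = 372.1

Under competition P = MC = 24, so Q = (146 − 24)/5 = 24.4.
Monopoly sets MR = MC: 146 − 10Q = 24 ⇒ Q = 12.2, P = 146 − 5·12.2 = 85.
DWL is the triangle between Q = 12.2 and Q = 24.4: ½·(24.4 − 12.2)·(85 − 24) = 372.1.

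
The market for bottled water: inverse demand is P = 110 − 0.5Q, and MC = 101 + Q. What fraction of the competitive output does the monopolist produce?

Q_m/Q_c = 0.75

Monopoly sets MR = MC: 110 − Q = 101 + Q ⇒ Q = 4.5, P = 110 − 0.5·4.5 = 107.75.
Competitive equilibrium sets price equal to marginal cost: 110 − 0.5Q = 101 + Q, so Q = 6 and P = 107.
Ratio Q_m/Q_c = 4.5/6 = 0.75.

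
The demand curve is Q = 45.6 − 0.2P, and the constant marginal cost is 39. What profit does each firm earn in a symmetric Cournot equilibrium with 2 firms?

Inverting demand: P = 228 − 5Q.
With 2 symmetric Cournot firms, each firm's FOC gives 228 − 15q = 39, so q = 12.6, Q = 2·12.6 = 25.2, and P = 102.
Each firm's profit = (102 − 39)·12.6 = 793.8.

π_i = 793.8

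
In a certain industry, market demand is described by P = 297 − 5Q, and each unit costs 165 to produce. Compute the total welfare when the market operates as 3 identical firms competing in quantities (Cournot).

With 3 symmetric Cournot firms, each firm's FOC gives 297 − 20q = 165, so q = 6.6, Q = 3·6.6 = 19.8, and P = 198.
CS = ½·(297 − 198)·19.8 = 980.1; PS = (198 − 165)·19.8 = 653.4; TS = 1633.5.

TS = 1633.5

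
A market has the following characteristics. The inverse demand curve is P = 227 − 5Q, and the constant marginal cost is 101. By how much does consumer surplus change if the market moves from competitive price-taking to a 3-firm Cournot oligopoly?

CS falls by 694.575

Under competition P = MC = 101, so Q = (227 − 101)/5 = 25.2.
CS = ½·(227 − 101)·25.2 = 1587.6.
With 3 symmetric Cournot firms, each firm's FOC gives 227 − 20q = 101, so q = 6.3, Q = 3·6.3 = 18.9, and P = 132.5.
CS = ½·(227 − 132.5)·18.9 = 893.025.
Change in consumer surplus: 893.025 − 1587.6 = −694.575.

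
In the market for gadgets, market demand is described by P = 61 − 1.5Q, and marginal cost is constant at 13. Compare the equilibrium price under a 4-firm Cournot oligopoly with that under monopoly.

Cournot: P = 22.6; Monopoly: P = 37

Cournot with 4 identical firms: the symmetric best-response condition is 61 − 7.5q = 13. Each firm produces q = 6.4, total output Q = 25.6, price P = 22.6.
A monopolist chooses Q where MR = MC. MR = 61 − 3Q; setting this equal to 13 gives Q = 16 and P = 37.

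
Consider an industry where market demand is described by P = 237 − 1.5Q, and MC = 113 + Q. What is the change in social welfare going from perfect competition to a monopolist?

TS falls by 432.45

Competitive equilibrium sets price equal to marginal cost: 237 − 1.5Q = 113 + Q, so Q = 49.6 and P = 162.6.
CS = ½·(237 − 162.6)·49.6 = 1845.12; PS = (162.6·49.6 − 113·49.6 − ½·1·49.6²) = 1230.08; TS = 3075.2.
Monopoly sets MR = MC: 237 − 3Q = 113 + Q ⇒ Q = 31, P = 237 − 1.5·31 = 190.5.
CS = ½·(237 − 190.5)·31 = 720.75; PS = (190.5·31 − 113·31 − ½·1·31²) = 1922; TS = 2642.75.
Change in social welfare: 2642.75 − 3075.2 = −432.45.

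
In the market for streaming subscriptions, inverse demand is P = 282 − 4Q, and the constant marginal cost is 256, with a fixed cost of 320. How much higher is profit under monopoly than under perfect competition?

Under competition P = MC = 256, so Q = (282 − 256)/4 = 6.5.
Profit = (256 − 256)·6.5 − 320 = −320.
The monopolist equates marginal revenue to marginal cost: 282 − 8Q = 256, so Q = 3.25. From demand, P = 269.
Profit = (269 − 256)·3.25 − 320 = −277.75.
Change in profit: −277.75 − −320 = 42.25.

Profit rises by 42.25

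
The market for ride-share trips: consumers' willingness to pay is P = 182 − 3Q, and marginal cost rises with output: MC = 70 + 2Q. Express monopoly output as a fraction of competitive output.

A monopolist chooses Q where MR = MC. MR = 182 − 6Q; setting this equal to 70 + 2Q gives Q = 14 and P = 140.
Competitive equilibrium sets price equal to marginal cost: 182 − 3Q = 70 + 2Q, so Q = 22.4 and P = 114.8.
Ratio Q_m/Q_c = 14/22.4 = 0.625.

Q_m/Q_c = 0.625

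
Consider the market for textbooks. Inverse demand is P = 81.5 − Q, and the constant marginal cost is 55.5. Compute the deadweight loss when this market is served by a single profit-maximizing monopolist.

DWL = 84.5

Under competition P = MC = 55.5, so Q = (81.5 − 55.5)/1 = 26.
The monopolist equates marginal revenue to marginal cost: 81.5 − 2Q = 55.5, so Q = 13. From demand, P = 68.5.
DWL is the triangle between Q = 13 and Q = 26: ½·(26 − 13)·(68.5 − 55.5) = 84.5.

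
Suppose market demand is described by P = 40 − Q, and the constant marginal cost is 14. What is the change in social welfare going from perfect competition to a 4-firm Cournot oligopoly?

Under competition P = MC = 14, so Q = (40 − 14)/1 = 26.
CS = ½·(40 − 14)·26 = 338; PS = (14 − 14)·26 = 0; TS = 338.
Cournot with 4 identical firms: the symmetric best-response condition is 40 − 5q = 14. Each firm produces q = 5.2, total output Q = 20.8, price P = 19.2.
CS = ½·(40 − 19.2)·20.8 = 216.32; PS = (19.2 − 14)·20.8 = 108.16; TS = 324.48.
Change in social welfare: 324.48 − 338 = −13.52.

Social welfare falls by 13.52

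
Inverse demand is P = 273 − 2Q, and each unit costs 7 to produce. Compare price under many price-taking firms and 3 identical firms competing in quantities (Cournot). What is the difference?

Perfect competition: P = MC = 7, so 273 − 2Q = 7 and Q = 133.
With 3 symmetric Cournot firms, each firm's FOC gives 273 − 8q = 7, so q = 33.25, Q = 3·33.25 = 99.75, and P = 73.5.
Change in price: 73.5 − 7 = 66.5.

Price rises by 66.5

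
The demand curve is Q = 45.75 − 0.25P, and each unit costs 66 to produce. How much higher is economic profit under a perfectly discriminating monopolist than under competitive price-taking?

Economic profit rises by 1711.125

Inverting demand: P = 183 − 4Q.
Competitive firms price at marginal cost: P = 66, giving Q = 29.25.
Profit = (66 − 66)·29.25 = 0.
A perfectly discriminating monopolist sells every unit with P(Q) ≥ MC(Q), so output equals the competitive quantity Q = 29.25. Each buyer pays their reservation price, so CS = 0 and the firm captures all surplus.
PS equals the full surplus area, 1711.125. Profit = 1711.125 = 1711.125.
Change in economic profit: 1711.125 − 0 = 1711.125.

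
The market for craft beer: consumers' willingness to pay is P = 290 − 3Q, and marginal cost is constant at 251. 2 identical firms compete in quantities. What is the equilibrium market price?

P = 264

Cournot with 2 identical firms: the symmetric best-response condition is 290 − 9q = 251. Each firm produces q = 13/3, total output Q = 26/3, price P = 264.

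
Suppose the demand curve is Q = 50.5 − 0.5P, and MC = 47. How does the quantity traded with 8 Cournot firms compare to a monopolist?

Inverting demand: P = 101 − 2Q.
In a 8-firm Cournot equilibrium, symmetry and the first-order condition give q = (101 − 47)/(18) = 3. So Q = 24 and P = 53.
The monopolist equates marginal revenue to marginal cost: 101 − 4Q = 47, so Q = 13.5. From demand, P = 74.

Cournot: Q = 24; Monopoly: Q = 13.5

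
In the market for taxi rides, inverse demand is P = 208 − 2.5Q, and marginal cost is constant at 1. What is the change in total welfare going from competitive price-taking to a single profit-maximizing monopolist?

TS falls by 2142.45

Competitive firms price at marginal cost: P = 1, giving Q = 82.8.
CS = ½·(208 − 1)·82.8 = 8569.8; PS = (1 − 1)·82.8 = 0; TS = 8569.8.
A monopolist chooses Q where MR = MC. MR = 208 − 5Q; setting this equal to 1 gives Q = 41.4 and P = 104.5.
CS = ½·(208 − 104.5)·41.4 = 2142.45; PS = (104.5 − 1)·41.4 = 4284.9; TS = 6427.35.
Change in total welfare: 6427.35 − 8569.8 = −2142.45.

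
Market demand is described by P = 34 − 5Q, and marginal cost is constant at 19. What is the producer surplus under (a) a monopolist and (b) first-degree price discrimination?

A monopolist chooses Q where MR = MC. MR = 34 − 10Q; setting this equal to 19 gives Q = 1.5 and P = 26.5.
PS = (26.5 − 19)·1.5 = 11.25.
A perfectly discriminating monopolist sells every unit with P(Q) ≥ MC(Q), so output equals the competitive quantity Q = 3. Each buyer pays their reservation price, so CS = 0 and the firm captures all surplus.
PS = ½·(34 − 19)·3 = 22.5.

Monopoly: PS = 11.25; Perfect PD: PS = 22.5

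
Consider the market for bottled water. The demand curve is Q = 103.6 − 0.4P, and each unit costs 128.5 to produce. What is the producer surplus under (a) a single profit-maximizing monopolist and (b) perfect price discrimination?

Inverting demand: P = 259 − 2.5Q.
A monopolist chooses Q where MR = MC. MR = 259 − 5Q; setting this equal to 128.5 gives Q = 26.1 and P = 193.75.
PS = (193.75 − 128.5)·26.1 = 1703.025.
With perfect price discrimination, output is the efficient level Q = 52.2 (where demand meets MC), but every buyer pays their willingness to pay: CS = 0 and PS = total surplus.
PS = ½·(259 − 128.5)·52.2 = 3406.05.

Monopoly: PS = 1703.025; Perfect PD: PS = 3406.05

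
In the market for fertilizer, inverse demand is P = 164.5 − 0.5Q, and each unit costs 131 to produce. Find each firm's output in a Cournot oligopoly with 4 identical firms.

In a 4-firm Cournot equilibrium, symmetry and the first-order condition give q = (164.5 − 131)/(2.5) = 13.4. So Q = 53.6 and P = 137.7.

q_i = 13.4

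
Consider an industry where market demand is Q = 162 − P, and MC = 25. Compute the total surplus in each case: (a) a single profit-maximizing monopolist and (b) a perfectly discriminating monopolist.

Inverting demand: P = 162 − Q.
A monopolist chooses Q where MR = MC. MR = 162 − 2Q; setting this equal to 25 gives Q = 68.5 and P = 93.5.
CS = ½·(162 − 93.5)·68.5 = 2346.125; PS = (93.5 − 25)·68.5 = 4692.25; TS = 7038.375.
Under first-degree price discrimination the firm charges each unit its demand price and produces up to where P = MC, i.e. Q = 137. Consumer surplus is zero; producer surplus equals total surplus.
TS = 9384.5 (equal to competitive TS).

Monopoly: TS = 7038.375; Perfect PD: TS = 9384.5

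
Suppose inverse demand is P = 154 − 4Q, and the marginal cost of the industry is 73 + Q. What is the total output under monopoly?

Q = 9

A monopolist chooses Q where MR = MC. MR = 154 − 8Q; setting this equal to 73 + Q gives Q = 9 and P = 118.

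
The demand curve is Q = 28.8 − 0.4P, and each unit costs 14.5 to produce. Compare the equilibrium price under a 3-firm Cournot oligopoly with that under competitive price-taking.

Cournot: P = 28.875; Competition: P = 14.5

Inverting demand: P = 72 − 2.5Q.
In a 3-firm Cournot equilibrium, symmetry and the first-order condition give q = (72 − 14.5)/(10) = 5.75. So Q = 17.25 and P = 28.875.
Under competition P = MC = 14.5, so Q = (72 − 14.5)/2.5 = 23.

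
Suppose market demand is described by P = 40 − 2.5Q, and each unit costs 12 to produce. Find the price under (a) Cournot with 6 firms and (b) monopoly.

Cournot: P = 16; Monopoly: P = 26

In a 6-firm Cournot equilibrium, symmetry and the first-order condition give q = (40 − 12)/(17.5) = 1.6. So Q = 9.6 and P = 16.
The monopolist equates marginal revenue to marginal cost: 40 − 5Q = 12, so Q = 5.6. From demand, P = 26.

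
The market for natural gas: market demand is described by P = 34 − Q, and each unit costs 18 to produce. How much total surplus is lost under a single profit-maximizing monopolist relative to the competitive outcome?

DWL = 32

Under competition P = MC = 18, so Q = (34 − 18)/1 = 16.
A monopolist chooses Q where MR = MC. MR = 34 − 2Q; setting this equal to 18 gives Q = 8 and P = 26.
DWL is the triangle between Q = 8 and Q = 16: ½·(16 − 8)·(26 − 18) = 32.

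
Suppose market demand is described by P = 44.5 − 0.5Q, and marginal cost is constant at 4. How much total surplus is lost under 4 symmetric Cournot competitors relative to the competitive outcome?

Under competition P = MC = 4, so Q = (44.5 − 4)/0.5 = 81.
With 4 symmetric Cournot firms, each firm's FOC gives 44.5 − 2.5q = 4, so q = 16.2, Q = 4·16.2 = 64.8, and P = 12.1.
DWL is the triangle between Q = 64.8 and Q = 81: ½·(81 − 64.8)·(12.1 − 4) = 65.61.

DWL = 65.61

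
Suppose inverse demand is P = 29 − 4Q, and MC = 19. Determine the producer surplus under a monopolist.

PS = 6.25

The monopolist equates marginal revenue to marginal cost: 29 − 8Q = 19, so Q = 1.25. From demand, P = 24.
PS = (24 − 19)·1.25 = 6.25.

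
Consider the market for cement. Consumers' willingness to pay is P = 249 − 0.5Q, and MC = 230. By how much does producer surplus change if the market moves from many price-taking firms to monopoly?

Under competition P = MC = 230, so Q = (249 − 230)/0.5 = 38.
PS = (230 − 230)·38 = 0.
The monopolist equates marginal revenue to marginal cost: 249 − Q = 230, so Q = 19. From demand, P = 239.5.
PS = (239.5 − 230)·19 = 180.5.
Change in producer surplus: 180.5 − 0 = 180.5.

Producer surplus rises by 180.5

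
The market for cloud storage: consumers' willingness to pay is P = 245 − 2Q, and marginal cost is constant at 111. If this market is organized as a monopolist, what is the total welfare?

Monopoly sets MR = MC: 245 − 4Q = 111 ⇒ Q = 33.5, P = 245 − 2·33.5 = 178.
CS = ½·(245 − 178)·33.5 = 1122.25; PS = (178 − 111)·33.5 = 2244.5; TS = 3366.75.

TS = 3366.75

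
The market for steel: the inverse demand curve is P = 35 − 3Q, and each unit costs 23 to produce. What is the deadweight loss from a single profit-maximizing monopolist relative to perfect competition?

Under competition P = MC = 23, so Q = (35 − 23)/3 = 4.
The monopolist equates marginal revenue to marginal cost: 35 − 6Q = 23, so Q = 2. From demand, P = 29.
DWL is the triangle between Q = 2 and Q = 4: ½·(4 − 2)·(29 − 23) = 6.

DWL = 6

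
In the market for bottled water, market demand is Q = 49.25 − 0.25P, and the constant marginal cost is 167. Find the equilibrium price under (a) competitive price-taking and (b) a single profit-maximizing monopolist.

Competition: P = 167; Monopoly: P = 182

Inverting demand: P = 197 − 4Q.
Under competition P = MC = 167, so Q = (197 − 167)/4 = 7.5.
A monopolist chooses Q where MR = MC. MR = 197 − 8Q; setting this equal to 167 gives Q = 3.75 and P = 182.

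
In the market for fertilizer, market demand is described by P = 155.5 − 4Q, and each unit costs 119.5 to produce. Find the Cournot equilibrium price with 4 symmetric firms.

P = 126.7

In a 4-firm Cournot equilibrium, symmetry and the first-order condition give q = (155.5 − 119.5)/(20) = 1.8. So Q = 7.2 and P = 126.7.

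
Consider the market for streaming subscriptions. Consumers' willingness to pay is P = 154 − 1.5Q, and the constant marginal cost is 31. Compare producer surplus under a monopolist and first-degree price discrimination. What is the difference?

A monopolist chooses Q where MR = MC. MR = 154 − 3Q; setting this equal to 31 gives Q = 41 and P = 92.5.
PS = (92.5 − 31)·41 = 2521.5.
With perfect price discrimination, output is the efficient level Q = 82 (where demand meets MC), but every buyer pays their willingness to pay: CS = 0 and PS = total surplus.
PS = ½·(154 − 31)·82 = 5043.
Change in producer surplus: 5043 − 2521.5 = 2521.5.

PS rises by 2521.5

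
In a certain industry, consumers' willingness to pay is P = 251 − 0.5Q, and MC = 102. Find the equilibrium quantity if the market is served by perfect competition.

Q = 298

Perfect competition: P = MC = 102, so 251 − 0.5Q = 102 and Q = 298.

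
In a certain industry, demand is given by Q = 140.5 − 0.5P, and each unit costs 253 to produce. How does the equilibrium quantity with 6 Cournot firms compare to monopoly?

Inverting demand: P = 281 − 2Q.
In a 6-firm Cournot equilibrium, symmetry and the first-order condition give q = (281 − 253)/(14) = 2. So Q = 12 and P = 257.
A monopolist chooses Q where MR = MC. MR = 281 − 4Q; setting this equal to 253 gives Q = 7 and P = 267.

Cournot: Q = 12; Monopoly: Q = 7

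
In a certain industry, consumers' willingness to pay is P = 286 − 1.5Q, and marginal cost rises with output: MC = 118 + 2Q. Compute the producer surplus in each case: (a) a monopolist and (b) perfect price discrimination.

The monopolist equates marginal revenue to marginal cost: 286 − 3Q = 118 + 2Q, so Q = 33.6. From demand, P = 235.6.
PS = P·Q − VC(Q) = 235.6·33.6 − (118·33.6 + ½·2·33.6²) = 2822.4.
With perfect price discrimination, output is the efficient level Q = 48 (where demand meets MC), but every buyer pays their willingness to pay: CS = 0 and PS = total surplus.
PS = ½·(286 − 118)·48 = 4032.

Monopoly: PS = 2822.4; Perfect PD: PS = 4032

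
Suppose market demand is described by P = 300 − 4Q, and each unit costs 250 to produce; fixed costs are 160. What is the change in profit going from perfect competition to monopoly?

π rises by 156.25

Perfect competition: P = MC = 250, so 300 − 4Q = 250 and Q = 12.5.
Profit = (250 − 250)·12.5 − 160 = −160.
A monopolist chooses Q where MR = MC. MR = 300 − 8Q; setting this equal to 250 gives Q = 6.25 and P = 275.
Profit = (275 − 250)·6.25 − 160 = −3.75.
Change in profit: −3.75 − −160 = 156.25.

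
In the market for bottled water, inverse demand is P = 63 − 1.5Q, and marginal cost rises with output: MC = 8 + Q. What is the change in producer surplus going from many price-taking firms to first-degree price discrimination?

Competitive equilibrium sets price equal to marginal cost: 63 − 1.5Q = 8 + Q, so Q = 22 and P = 30.
PS = P·Q − VC(Q) = 30·22 − (8·22 + ½·1·22²) = 242.
A perfectly discriminating monopolist sells every unit with P(Q) ≥ MC(Q), so output equals the competitive quantity Q = 22. Each buyer pays their reservation price, so CS = 0 and the firm captures all surplus.
PS = ½·(63 − 8)·22 = 605.
Change in producer surplus: 605 − 242 = 363.

PS rises by 363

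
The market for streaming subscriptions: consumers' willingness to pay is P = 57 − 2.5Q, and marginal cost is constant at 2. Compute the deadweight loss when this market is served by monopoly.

DWL = 151.25

Under competition P = MC = 2, so Q = (57 − 2)/2.5 = 22.
A monopolist chooses Q where MR = MC. MR = 57 − 5Q; setting this equal to 2 gives Q = 11 and P = 29.5.
DWL is the triangle between Q = 11 and Q = 22: ½·(22 − 11)·(29.5 − 2) = 151.25.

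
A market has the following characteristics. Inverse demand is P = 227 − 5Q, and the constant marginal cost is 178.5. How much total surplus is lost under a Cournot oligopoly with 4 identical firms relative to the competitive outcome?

DWL = 9.409

Perfect competition: P = MC = 178.5, so 227 − 5Q = 178.5 and Q = 9.7.
In a 4-firm Cournot equilibrium, symmetry and the first-order condition give q = (227 − 178.5)/(25) = 1.94. So Q = 7.76 and P = 188.2.
DWL is the triangle between Q = 7.76 and Q = 9.7: ½·(9.7 − 7.76)·(188.2 − 178.5) = 9.409.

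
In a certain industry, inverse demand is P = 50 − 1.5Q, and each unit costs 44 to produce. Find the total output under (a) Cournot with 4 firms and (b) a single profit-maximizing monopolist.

In a 4-firm Cournot equilibrium, symmetry and the first-order condition give q = (50 − 44)/(7.5) = 0.8. So Q = 3.2 and P = 45.2.
A monopolist chooses Q where MR = MC. MR = 50 − 3Q; setting this equal to 44 gives Q = 2 and P = 47.

Cournot: Q = 3.2; Monopoly: Q = 2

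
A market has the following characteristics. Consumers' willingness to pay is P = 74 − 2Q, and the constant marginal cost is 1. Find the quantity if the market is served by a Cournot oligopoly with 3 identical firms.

With 3 symmetric Cournot firms, each firm's FOC gives 74 − 8q = 1, so q = 9.125, Q = 3·9.125 = 27.375, and P = 19.25.

Q = 27.375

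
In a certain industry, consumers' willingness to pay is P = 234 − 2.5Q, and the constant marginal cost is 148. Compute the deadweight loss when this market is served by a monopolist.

Perfect competition: P = MC = 148, so 234 − 2.5Q = 148 and Q = 34.4.
Monopoly sets MR = MC: 234 − 5Q = 148 ⇒ Q = 17.2, P = 234 − 2.5·17.2 = 191.
DWL is the triangle between Q = 17.2 and Q = 34.4: ½·(34.4 − 17.2)·(191 − 148) = 369.8.

DWL = 369.8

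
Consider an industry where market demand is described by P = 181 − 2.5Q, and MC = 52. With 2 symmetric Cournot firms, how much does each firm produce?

q_i = 17.2

With 2 symmetric Cournot firms, each firm's FOC gives 181 − 7.5q = 52, so q = 17.2, Q = 2·17.2 = 34.4, and P = 95.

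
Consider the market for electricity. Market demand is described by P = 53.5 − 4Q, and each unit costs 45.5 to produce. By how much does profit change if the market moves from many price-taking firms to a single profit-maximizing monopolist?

Perfect competition: P = MC = 45.5, so 53.5 − 4Q = 45.5 and Q = 2.
Profit = (45.5 − 45.5)·2 = 0.
The monopolist equates marginal revenue to marginal cost: 53.5 − 8Q = 45.5, so Q = 1. From demand, P = 49.5.
Profit = (49.5 − 45.5)·1 = 4.
Change in profit: 4 − 0 = 4.

Profit rises by 4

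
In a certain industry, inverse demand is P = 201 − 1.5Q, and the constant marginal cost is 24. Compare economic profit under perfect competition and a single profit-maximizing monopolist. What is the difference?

Under competition P = MC = 24, so Q = (201 − 24)/1.5 = 118.
Profit = (24 − 24)·118 = 0.
A monopolist chooses Q where MR = MC. MR = 201 − 3Q; setting this equal to 24 gives Q = 59 and P = 112.5.
Profit = (112.5 − 24)·59 = 5221.5.
Change in economic profit: 5221.5 − 0 = 5221.5.

Economic profit rises by 5221.5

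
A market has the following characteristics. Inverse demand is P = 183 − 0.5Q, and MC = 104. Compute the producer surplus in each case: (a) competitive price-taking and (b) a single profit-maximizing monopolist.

Perfect competition: P = MC = 104, so 183 − 0.5Q = 104 and Q = 158.
PS = (104 − 104)·158 = 0.
A monopolist chooses Q where MR = MC. MR = 183 − Q; setting this equal to 104 gives Q = 79 and P = 143.5.
PS = (143.5 − 104)·79 = 3120.5.

Competition: PS = 0; Monopoly: PS = 3120.5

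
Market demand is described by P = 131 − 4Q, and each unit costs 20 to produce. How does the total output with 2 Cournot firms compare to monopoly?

Cournot: Q = 18.5; Monopoly: Q = 13.875

In a 2-firm Cournot equilibrium, symmetry and the first-order condition give q = (131 − 20)/(12) = 9.25. So Q = 18.5 and P = 57.
Monopoly sets MR = MC: 131 − 8Q = 20 ⇒ Q = 13.875, P = 131 − 4·13.875 = 75.5.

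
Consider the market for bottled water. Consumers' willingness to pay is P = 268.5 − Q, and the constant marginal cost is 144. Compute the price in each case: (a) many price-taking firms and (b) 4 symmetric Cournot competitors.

Perfect competition: P = MC = 144, so 268.5 − Q = 144 and Q = 124.5.
With 4 symmetric Cournot firms, each firm's FOC gives 268.5 − 5q = 144, so q = 24.9, Q = 4·24.9 = 99.6, and P = 168.9.

Competition: P = 144; Cournot: P = 168.9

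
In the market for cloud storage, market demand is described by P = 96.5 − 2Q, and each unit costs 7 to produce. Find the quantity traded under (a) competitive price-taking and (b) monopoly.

Competitive firms price at marginal cost: P = 7, giving Q = 44.75.
The monopolist equates marginal revenue to marginal cost: 96.5 − 4Q = 7, so Q = 22.375. From demand, P = 51.75.

Competition: Q = 44.75; Monopoly: Q = 22.375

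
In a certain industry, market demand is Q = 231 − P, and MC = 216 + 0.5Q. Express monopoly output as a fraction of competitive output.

Inverting demand: P = 231 − Q.
Monopoly sets MR = MC: 231 − 2Q = 216 + 0.5Q ⇒ Q = 6, P = 231 − 6 = 225.
Under competition P = MC: 231 − Q = 216 + 0.5Q ⇒ Q = 10, P = 221.
Ratio Q_m/Q_c = 6/10 = 0.6.

Q_m/Q_c = 0.6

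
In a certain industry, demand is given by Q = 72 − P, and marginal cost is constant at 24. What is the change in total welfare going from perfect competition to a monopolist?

TS falls by 288

Inverting demand: P = 72 − Q.
Perfect competition: P = MC = 24, so 72 − Q = 24 and Q = 48.
CS = ½·(72 − 24)·48 = 1152; PS = (24 − 24)·48 = 0; TS = 1152.
The monopolist equates marginal revenue to marginal cost: 72 − 2Q = 24, so Q = 24. From demand, P = 48.
CS = ½·(72 − 48)·24 = 288; PS = (48 − 24)·24 = 576; TS = 864.
Change in total welfare: 864 − 1152 = −288.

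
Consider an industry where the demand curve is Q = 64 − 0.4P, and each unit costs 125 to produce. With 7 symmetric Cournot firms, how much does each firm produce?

Inverting demand: P = 160 − 2.5Q.
In a 7-firm Cournot equilibrium, symmetry and the first-order condition give q = (160 − 125)/(20) = 1.75. So Q = 12.25 and P = 129.375.

q_i = 1.75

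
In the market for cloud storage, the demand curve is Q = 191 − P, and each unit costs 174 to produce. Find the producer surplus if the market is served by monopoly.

Inverting demand: P = 191 − Q.
The monopolist equates marginal revenue to marginal cost: 191 − 2Q = 174, so Q = 8.5. From demand, P = 182.5.
PS = (182.5 − 174)·8.5 = 72.25.

PS = 72.25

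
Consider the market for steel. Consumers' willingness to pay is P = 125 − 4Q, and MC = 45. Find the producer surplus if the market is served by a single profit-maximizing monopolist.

PS = 400

A monopolist chooses Q where MR = MC. MR = 125 − 8Q; setting this equal to 45 gives Q = 10 and P = 85.
PS = (85 − 45)·10 = 400.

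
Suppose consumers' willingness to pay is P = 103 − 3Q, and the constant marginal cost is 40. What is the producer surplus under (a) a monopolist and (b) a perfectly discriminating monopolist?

Monopoly: PS = 330.75; Perfect PD: PS = 661.5

The monopolist equates marginal revenue to marginal cost: 103 − 6Q = 40, so Q = 10.5. From demand, P = 71.5.
PS = (71.5 − 40)·10.5 = 330.75.
Under first-degree price discrimination the firm charges each unit its demand price and produces up to where P = MC, i.e. Q = 21. Consumer surplus is zero; producer surplus equals total surplus.
PS = ½·(103 − 40)·21 = 661.5.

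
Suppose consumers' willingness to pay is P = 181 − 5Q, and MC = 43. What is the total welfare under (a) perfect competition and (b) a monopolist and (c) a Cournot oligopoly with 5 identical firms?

Competition: TS = 1904.4; Monopoly: TS = 1428.3; Cournot: TS = 1851.5

Competitive firms price at marginal cost: P = 43, giving Q = 27.6.
CS = ½·(181 − 43)·27.6 = 1904.4; PS = (43 − 43)·27.6 = 0; TS = 1904.4.
Monopoly sets MR = MC: 181 − 10Q = 43 ⇒ Q = 13.8, P = 181 − 5·13.8 = 112.
CS = ½·(181 − 112)·13.8 = 476.1; PS = (112 − 43)·13.8 = 952.2; TS = 1428.3.
Cournot with 5 identical firms: the symmetric best-response condition is 181 − 30q = 43. Each firm produces q = 4.6, total output Q = 23, price P = 66.
CS = ½·(181 − 66)·23 = 1322.5; PS = (66 − 43)·23 = 529; TS = 1851.5.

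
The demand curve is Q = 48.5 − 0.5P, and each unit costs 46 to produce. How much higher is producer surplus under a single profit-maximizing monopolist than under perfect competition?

PS rises by 325.125

Inverting demand: P = 97 − 2Q.
Competitive firms price at marginal cost: P = 46, giving Q = 25.5.
PS = (46 − 46)·25.5 = 0.
A monopolist chooses Q where MR = MC. MR = 97 − 4Q; setting this equal to 46 gives Q = 12.75 and P = 71.5.
PS = (71.5 − 46)·12.75 = 325.125.
Change in producer surplus: 325.125 − 0 = 325.125.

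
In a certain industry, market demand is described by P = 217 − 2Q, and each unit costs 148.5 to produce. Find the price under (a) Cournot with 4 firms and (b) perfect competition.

Cournot: P = 162.2; Competition: P = 148.5

In a 4-firm Cournot equilibrium, symmetry and the first-order condition give q = (217 − 148.5)/(10) = 6.85. So Q = 27.4 and P = 162.2.
Competitive firms price at marginal cost: P = 148.5, giving Q = 34.25.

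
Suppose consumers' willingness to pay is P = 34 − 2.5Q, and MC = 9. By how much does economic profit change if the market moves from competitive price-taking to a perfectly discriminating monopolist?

Under competition P = MC = 9, so Q = (34 − 9)/2.5 = 10.
Profit = (9 − 9)·10 = 0.
A perfectly discriminating monopolist sells every unit with P(Q) ≥ MC(Q), so output equals the competitive quantity Q = 10. Each buyer pays their reservation price, so CS = 0 and the firm captures all surplus.
PS equals the full surplus area, 125. Profit = 125 = 125.
Change in economic profit: 125 − 0 = 125.

π rises by 125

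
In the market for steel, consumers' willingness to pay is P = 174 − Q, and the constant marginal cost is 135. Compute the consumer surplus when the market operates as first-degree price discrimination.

CS = 0

A perfectly discriminating monopolist sells every unit with P(Q) ≥ MC(Q), so output equals the competitive quantity Q = 39. Each buyer pays their reservation price, so CS = 0 and the firm captures all surplus.
CS = 0.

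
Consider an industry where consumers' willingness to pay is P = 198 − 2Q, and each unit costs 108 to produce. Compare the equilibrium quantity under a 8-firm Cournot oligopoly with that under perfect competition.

Cournot: Q = 40; Competition: Q = 45

Cournot with 8 identical firms: the symmetric best-response condition is 198 − 18q = 108. Each firm produces q = 5, total output Q = 40, price P = 118.
Competitive firms price at marginal cost: P = 108, giving Q = 45.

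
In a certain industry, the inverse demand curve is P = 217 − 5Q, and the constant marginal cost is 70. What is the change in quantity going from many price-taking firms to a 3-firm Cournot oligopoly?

Q falls by 7.35

Perfect competition: P = MC = 70, so 217 − 5Q = 70 and Q = 29.4.
In a 3-firm Cournot equilibrium, symmetry and the first-order condition give q = (217 − 70)/(20) = 7.35. So Q = 22.05 and P = 106.75.
Change in quantity: 22.05 − 29.4 = −7.35.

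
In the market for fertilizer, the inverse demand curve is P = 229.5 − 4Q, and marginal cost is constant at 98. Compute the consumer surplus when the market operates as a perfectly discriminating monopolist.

Under first-degree price discrimination the firm charges each unit its demand price and produces up to where P = MC, i.e. Q = 32.875. Consumer surplus is zero; producer surplus equals total surplus.
CS = 0.

CS = 0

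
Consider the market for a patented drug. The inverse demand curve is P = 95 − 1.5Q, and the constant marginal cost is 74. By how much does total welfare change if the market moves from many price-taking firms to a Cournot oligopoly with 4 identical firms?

Competitive firms price at marginal cost: P = 74, giving Q = 14.
CS = ½·(95 − 74)·14 = 147; PS = (74 − 74)·14 = 0; TS = 147.
With 4 symmetric Cournot firms, each firm's FOC gives 95 − 7.5q = 74, so q = 2.8, Q = 4·2.8 = 11.2, and P = 78.2.
CS = ½·(95 − 78.2)·11.2 = 94.08; PS = (78.2 − 74)·11.2 = 47.04; TS = 141.12.
Change in total welfare: 141.12 − 147 = −5.88.

TS falls by 5.88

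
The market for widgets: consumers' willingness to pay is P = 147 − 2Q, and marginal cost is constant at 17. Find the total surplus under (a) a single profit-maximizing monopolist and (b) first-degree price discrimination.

Monopoly: TS = 3168.75; Perfect PD: TS = 4225

Monopoly sets MR = MC: 147 − 4Q = 17 ⇒ Q = 32.5, P = 147 − 2·32.5 = 82.
CS = ½·(147 − 82)·32.5 = 1056.25; PS = (82 − 17)·32.5 = 2112.5; TS = 3168.75.
With perfect price discrimination, output is the efficient level Q = 65 (where demand meets MC), but every buyer pays their willingness to pay: CS = 0 and PS = total surplus.
TS = 4225 (equal to competitive TS).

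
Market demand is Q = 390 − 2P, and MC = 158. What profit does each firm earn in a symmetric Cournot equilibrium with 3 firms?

π_i = 171.125

Inverting demand: P = 195 − 0.5Q.
With 3 symmetric Cournot firms, each firm's FOC gives 195 − 2q = 158, so q = 18.5, Q = 3·18.5 = 55.5, and P = 167.25.
Each firm's profit = (167.25 − 158)·18.5 = 171.125.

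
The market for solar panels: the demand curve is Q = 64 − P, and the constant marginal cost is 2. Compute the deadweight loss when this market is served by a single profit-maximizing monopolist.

Inverting demand: P = 64 − Q.
Competitive firms price at marginal cost: P = 2, giving Q = 62.
A monopolist chooses Q where MR = MC. MR = 64 − 2Q; setting this equal to 2 gives Q = 31 and P = 33.
DWL is the triangle between Q = 31 and Q = 62: ½·(62 − 31)·(33 − 2) = 480.5.

DWL = 480.5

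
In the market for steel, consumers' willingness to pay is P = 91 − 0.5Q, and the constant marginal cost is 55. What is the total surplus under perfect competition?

TS = 1296

Perfect competition: P = MC = 55, so 91 − 0.5Q = 55 and Q = 72.
CS = ½·(91 − 55)·72 = 1296; PS = (55 − 55)·72 = 0; TS = 1296.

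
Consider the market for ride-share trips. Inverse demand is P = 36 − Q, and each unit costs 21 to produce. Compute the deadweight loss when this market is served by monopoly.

Perfect competition: P = MC = 21, so 36 − Q = 21 and Q = 15.
Monopoly sets MR = MC: 36 − 2Q = 21 ⇒ Q = 7.5, P = 36 − 7.5 = 28.5.
DWL is the triangle between Q = 7.5 and Q = 15: ½·(15 − 7.5)·(28.5 − 21) = 28.125.

DWL = 28.125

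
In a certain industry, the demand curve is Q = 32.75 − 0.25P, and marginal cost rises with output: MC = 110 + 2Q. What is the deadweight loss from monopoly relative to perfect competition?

DWL = 5.88

Inverting demand: P = 131 − 4Q.
Under competition P = MC: 131 − 4Q = 110 + 2Q ⇒ Q = 3.5, P = 117.
A monopolist chooses Q where MR = MC. MR = 131 − 8Q; setting this equal to 110 + 2Q gives Q = 2.1 and P = 122.6.
CS = ½·(131 − 117)·3.5 = 24.5; PS = (117·3.5 − 110·3.5 − ½·2·3.5²) = 12.25; TS = 36.75.
CS = ½·(131 − 122.6)·2.1 = 8.82; PS = (122.6·2.1 − 110·2.1 − ½·2·2.1²) = 22.05; TS = 30.87.
DWL = 36.75 − 30.87 = 5.88.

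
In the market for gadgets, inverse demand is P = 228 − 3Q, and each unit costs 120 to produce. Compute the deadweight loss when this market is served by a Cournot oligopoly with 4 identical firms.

Under competition P = MC = 120, so Q = (228 − 120)/3 = 36.
With 4 symmetric Cournot firms, each firm's FOC gives 228 − 15q = 120, so q = 7.2, Q = 4·7.2 = 28.8, and P = 141.6.
DWL is the triangle between Q = 28.8 and Q = 36: ½·(36 − 28.8)·(141.6 − 120) = 77.76.

DWL = 77.76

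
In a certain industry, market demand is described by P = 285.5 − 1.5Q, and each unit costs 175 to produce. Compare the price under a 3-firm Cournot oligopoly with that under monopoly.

Cournot with 3 identical firms: the symmetric best-response condition is 285.5 − 6q = 175. Each firm produces q = 221/12, total output Q = 55.25, price P = 202.625.
Monopoly sets MR = MC: 285.5 − 3Q = 175 ⇒ Q = 221/6, P = 285.5 − 1.5·221/6 = 230.25.

Cournot: P = 202.625; Monopoly: P = 230.25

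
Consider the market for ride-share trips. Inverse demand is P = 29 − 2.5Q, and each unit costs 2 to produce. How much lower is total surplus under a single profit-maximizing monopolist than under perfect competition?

Total surplus falls by 36.45

Competitive firms price at marginal cost: P = 2, giving Q = 10.8.
CS = ½·(29 − 2)·10.8 = 145.8; PS = (2 − 2)·10.8 = 0; TS = 145.8.
The monopolist equates marginal revenue to marginal cost: 29 − 5Q = 2, so Q = 5.4. From demand, P = 15.5.
CS = ½·(29 − 15.5)·5.4 = 36.45; PS = (15.5 − 2)·5.4 = 72.9; TS = 109.35.
Change in total surplus: 109.35 − 145.8 = −36.45.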